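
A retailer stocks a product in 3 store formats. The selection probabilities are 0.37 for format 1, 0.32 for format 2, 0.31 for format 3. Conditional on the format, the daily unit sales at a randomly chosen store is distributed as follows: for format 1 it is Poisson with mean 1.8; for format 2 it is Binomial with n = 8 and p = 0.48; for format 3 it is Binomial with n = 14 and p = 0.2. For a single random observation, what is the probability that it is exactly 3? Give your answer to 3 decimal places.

Conditional on each format, P(X = 3): 1: 0.160671; 2: 0.235466; 3: 0.250139.
By total probability, P(X = 3) = 0.37·0.160671 + 0.32·0.235466 + 0.31·0.250139 = 0.21234.

0.212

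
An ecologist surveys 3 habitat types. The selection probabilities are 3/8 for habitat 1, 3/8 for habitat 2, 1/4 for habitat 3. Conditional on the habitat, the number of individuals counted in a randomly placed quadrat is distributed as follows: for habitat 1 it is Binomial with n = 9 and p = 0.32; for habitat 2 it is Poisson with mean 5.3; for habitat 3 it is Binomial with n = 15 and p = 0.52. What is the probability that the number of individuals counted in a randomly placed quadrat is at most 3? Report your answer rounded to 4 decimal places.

0.3435

Conditional on each habitat, P(X ≤ 3): 1: 0.68272; 2: 0.22541; 3: 0.0118941.
By total probability, P(X ≤ 3) = 0.375·0.68272 + 0.375·0.22541 + 0.25·0.0118941 = 0.343522.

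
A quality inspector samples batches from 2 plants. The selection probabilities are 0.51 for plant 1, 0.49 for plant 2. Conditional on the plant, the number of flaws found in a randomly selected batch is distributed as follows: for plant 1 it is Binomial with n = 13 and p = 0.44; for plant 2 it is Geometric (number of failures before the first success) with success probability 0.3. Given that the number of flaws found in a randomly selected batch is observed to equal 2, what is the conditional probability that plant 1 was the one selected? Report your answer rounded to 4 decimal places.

Likelihoods P(X=2 | ·): 1: 0.0256489; 2: 0.147.
Posterior ∝ prior × likelihood. Numerator for 1: 0.51·0.0256489 = 0.0130809.
Normalizing constant: 0.51·0.0256489 + 0.49·0.147 = 0.0851109.
P(1 | observation) = 0.0130809 / 0.0851109 = 0.153693.

0.1537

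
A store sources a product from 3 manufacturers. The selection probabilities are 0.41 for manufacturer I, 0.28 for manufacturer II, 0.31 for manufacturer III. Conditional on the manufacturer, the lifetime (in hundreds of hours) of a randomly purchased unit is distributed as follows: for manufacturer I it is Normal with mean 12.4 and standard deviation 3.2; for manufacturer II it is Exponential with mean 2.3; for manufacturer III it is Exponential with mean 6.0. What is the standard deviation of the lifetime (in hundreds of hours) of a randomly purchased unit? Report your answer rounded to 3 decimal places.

5.911

Per component, I: μ=12.4, E[X²]=164; II: μ=2.3, E[X²]=10.58; III: μ=6, E[X²]=72.
E[X] = 0.41·12.4 + 0.28·2.3 + 0.31·6 = 7.588.
E[X²] = 0.41·164 + 0.28·10.58 + 0.31·72 = 92.5224.
Var(X) = E[X²] − (E[X])² = 92.5224 − 57.5777 = 34.9447.
SD(X) = √34.9447 = 5.9114.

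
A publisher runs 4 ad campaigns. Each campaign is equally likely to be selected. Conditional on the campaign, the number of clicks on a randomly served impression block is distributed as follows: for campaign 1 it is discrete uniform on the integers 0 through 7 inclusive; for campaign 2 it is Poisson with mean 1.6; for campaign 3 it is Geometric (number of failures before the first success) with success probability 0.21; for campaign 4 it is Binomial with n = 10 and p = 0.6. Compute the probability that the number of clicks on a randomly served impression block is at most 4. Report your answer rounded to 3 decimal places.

Conditional on each campaign, P(X ≤ 4): 1: 0.625; 2: 0.976318; 3: 0.692294; 4: 0.166239.
By total probability, P(X ≤ 4) = 0.25·0.625 + 0.25·0.976318 + 0.25·0.692294 + 0.25·0.166239 = 0.614963.

0.615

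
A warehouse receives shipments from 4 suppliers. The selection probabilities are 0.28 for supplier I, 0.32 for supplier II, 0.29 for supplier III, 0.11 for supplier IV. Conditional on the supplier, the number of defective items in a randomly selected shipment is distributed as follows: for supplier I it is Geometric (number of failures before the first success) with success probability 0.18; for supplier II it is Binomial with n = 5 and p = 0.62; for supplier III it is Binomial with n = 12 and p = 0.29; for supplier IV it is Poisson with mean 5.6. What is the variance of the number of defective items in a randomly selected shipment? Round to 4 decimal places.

9.4900

Per component, I: μ=4.55556, E[X²]=46.0617; II: μ=3.1, E[X²]=10.788; III: μ=3.48, E[X²]=14.5812; IV: μ=5.6, E[X²]=36.96.
E[X] = 0.28·4.55556 + 0.32·3.1 + 0.29·3.48 + 0.11·5.6 = 3.89276.
E[X²] = 0.28·46.0617 + 0.32·10.788 + 0.29·14.5812 + 0.11·36.96 = 24.6436.
Var(X) = E[X²] − (E[X])² = 24.6436 − 15.1535 = 9.49005.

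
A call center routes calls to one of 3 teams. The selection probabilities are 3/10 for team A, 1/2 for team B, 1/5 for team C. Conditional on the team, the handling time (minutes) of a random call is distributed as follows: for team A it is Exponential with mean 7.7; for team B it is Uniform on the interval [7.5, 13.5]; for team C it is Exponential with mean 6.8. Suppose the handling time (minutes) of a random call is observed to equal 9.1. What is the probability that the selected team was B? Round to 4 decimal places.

Likelihoods f(9.1 | ·): A: 0.0398338; B: 0.166667; C: 0.0385747.
Posterior ∝ prior × likelihood. Numerator for B: 0.5·0.166667 = 0.0833333.
Normalizing constant: 0.3·0.0398338 + 0.5·0.166667 + 0.2·0.0385747 = 0.102998.
P(B | observation) = 0.0833333 / 0.102998 = 0.809074.

0.8091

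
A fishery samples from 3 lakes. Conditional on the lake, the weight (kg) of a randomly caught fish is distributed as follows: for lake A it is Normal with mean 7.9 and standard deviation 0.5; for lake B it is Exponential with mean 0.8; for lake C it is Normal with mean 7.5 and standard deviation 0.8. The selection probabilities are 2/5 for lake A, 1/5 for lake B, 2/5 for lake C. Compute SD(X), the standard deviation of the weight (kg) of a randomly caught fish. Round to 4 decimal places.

Per component, A: μ=7.9, E[X²]=62.66; B: μ=0.8, E[X²]=1.28; C: μ=7.5, E[X²]=56.89.
E[X] = 0.4·7.9 + 0.2·0.8 + 0.4·7.5 = 6.32.
E[X²] = 0.4·62.66 + 0.2·1.28 + 0.4·56.89 = 48.076.
Var(X) = E[X²] − (E[X])² = 48.076 − 39.9424 = 8.1336.
SD(X) = √8.1336 = 2.85195.

2.8519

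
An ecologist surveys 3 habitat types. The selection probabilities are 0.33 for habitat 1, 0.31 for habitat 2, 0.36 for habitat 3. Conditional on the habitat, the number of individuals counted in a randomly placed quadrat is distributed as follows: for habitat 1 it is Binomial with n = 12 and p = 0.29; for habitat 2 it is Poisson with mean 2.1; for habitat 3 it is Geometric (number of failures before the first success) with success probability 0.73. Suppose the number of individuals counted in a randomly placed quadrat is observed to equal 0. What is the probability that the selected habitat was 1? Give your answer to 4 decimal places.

0.0177

Likelihoods P(X=0 | ·): 1: 0.0164097; 2: 0.122456; 3: 0.73.
Posterior ∝ prior × likelihood. Numerator for 1: 0.33·0.0164097 = 0.0054152.
Normalizing constant: 0.33·0.0164097 + 0.31·0.122456 + 0.36·0.73 = 0.306177.
P(1 | observation) = 0.0054152 / 0.306177 = 0.0176865.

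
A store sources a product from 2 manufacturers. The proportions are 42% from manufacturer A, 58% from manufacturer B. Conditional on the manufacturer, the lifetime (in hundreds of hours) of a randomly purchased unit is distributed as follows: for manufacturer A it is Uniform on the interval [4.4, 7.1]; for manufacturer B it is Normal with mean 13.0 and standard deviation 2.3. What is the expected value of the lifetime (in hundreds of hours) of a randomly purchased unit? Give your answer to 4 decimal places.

Component means — A: 5.75; B: 13.
E[X] = 0.42·5.75 + 0.58·13 = 9.955.

9.9550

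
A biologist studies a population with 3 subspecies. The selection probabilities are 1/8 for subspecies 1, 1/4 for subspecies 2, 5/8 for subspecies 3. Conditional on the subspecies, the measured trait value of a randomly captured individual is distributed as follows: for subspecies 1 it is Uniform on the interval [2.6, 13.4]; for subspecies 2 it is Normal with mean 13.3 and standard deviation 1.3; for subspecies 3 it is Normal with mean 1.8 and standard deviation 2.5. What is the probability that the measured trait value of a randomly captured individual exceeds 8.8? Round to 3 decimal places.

Conditional on each subspecies, P(X > 8.8): 1: 0.425926; 2: 0.999731; 3: 0.00255513.
By total probability, P(X > 8.8) = 0.125·0.425926 + 0.25·0.999731 + 0.625·0.00255513 = 0.304771.

0.305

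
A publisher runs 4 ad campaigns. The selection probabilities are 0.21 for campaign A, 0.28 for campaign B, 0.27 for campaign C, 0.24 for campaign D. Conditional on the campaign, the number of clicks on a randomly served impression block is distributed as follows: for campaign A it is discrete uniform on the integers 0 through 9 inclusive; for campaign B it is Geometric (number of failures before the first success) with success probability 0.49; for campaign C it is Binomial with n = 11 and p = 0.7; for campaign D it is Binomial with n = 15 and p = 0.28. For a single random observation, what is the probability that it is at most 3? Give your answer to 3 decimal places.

Conditional on each campaign, P(X ≤ 3): A: 0.4; B: 0.932348; C: 0.00429089; D: 0.35839.
By total probability, P(X ≤ 3) = 0.21·0.4 + 0.28·0.932348 + 0.27·0.00429089 + 0.24·0.35839 = 0.43223.

0.432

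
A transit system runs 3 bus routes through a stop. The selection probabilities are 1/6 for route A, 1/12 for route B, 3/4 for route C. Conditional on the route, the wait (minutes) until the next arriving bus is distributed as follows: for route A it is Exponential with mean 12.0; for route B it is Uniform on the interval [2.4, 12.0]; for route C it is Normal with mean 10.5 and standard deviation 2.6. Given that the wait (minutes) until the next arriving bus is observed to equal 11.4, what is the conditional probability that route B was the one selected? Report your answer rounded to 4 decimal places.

Likelihoods f(11.4 | ·): A: 0.0322284; B: 0.104167; C: 0.144517.
Posterior ∝ prior × likelihood. Numerator for B: 0.0833333·0.104167 = 0.00868056.
Normalizing constant: 0.166667·0.0322284 + 0.0833333·0.104167 + 0.75·0.144517 = 0.122439.
P(B | observation) = 0.00868056 / 0.122439 = 0.0708968.

0.0709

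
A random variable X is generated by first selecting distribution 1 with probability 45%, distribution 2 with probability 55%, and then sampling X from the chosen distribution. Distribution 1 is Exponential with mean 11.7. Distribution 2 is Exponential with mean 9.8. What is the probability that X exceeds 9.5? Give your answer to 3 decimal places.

0.408

Conditional on each component, P(X > 9.5): 1: 0.443984; 2: 0.379315.
By total probability, P(X > 9.5) = 0.45·0.443984 + 0.55·0.379315 = 0.408416.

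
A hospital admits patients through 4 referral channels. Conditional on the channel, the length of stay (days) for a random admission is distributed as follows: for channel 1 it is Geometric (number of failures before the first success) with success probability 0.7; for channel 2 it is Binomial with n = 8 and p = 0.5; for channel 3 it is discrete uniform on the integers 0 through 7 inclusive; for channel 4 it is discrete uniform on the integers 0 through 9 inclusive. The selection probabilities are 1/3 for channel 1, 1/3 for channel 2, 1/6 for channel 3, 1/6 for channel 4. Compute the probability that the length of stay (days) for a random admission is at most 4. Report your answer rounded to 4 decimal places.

Conditional on each channel, P(X ≤ 4): 1: 0.99757; 2: 0.636719; 3: 0.625; 4: 0.5.
By total probability, P(X ≤ 4) = 0.333333·0.99757 + 0.333333·0.636719 + 0.166667·0.625 + 0.166667·0.5 = 0.732263.

0.7323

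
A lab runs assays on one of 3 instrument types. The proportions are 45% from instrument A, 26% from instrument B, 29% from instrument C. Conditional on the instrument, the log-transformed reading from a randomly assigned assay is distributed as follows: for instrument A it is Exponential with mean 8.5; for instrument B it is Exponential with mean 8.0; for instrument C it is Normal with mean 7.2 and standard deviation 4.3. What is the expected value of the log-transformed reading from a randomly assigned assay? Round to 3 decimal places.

Component means — A: 8.5; B: 8; C: 7.2.
E[X] = 0.45·8.5 + 0.26·8 + 0.29·7.2 = 7.993.

7.993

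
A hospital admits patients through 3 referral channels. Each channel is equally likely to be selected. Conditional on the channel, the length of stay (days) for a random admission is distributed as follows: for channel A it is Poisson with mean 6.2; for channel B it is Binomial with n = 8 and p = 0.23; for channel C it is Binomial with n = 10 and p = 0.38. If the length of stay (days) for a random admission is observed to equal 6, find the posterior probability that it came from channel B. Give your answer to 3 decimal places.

0.010

Likelihoods P(X=6 | ·): A: 0.1601; B: 0.00245757; C: 0.0934303.
Posterior ∝ prior × likelihood. Numerator for B: 0.333333·0.00245757 = 0.000819191.
Normalizing constant: 0.333333·0.1601 + 0.333333·0.00245757 + 0.333333·0.0934303 = 0.0853293.
P(B | observation) = 0.000819191 / 0.0853293 = 0.00960034.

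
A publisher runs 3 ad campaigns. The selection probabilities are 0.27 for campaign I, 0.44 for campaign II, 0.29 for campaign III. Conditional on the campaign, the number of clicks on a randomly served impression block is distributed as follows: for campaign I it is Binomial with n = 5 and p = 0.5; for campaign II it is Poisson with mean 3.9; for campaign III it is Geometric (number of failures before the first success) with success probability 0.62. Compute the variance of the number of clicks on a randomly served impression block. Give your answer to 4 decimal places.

Per component, I: μ=2.5, E[X²]=7.5; II: μ=3.9, E[X²]=19.11; III: μ=0.612903, E[X²]=1.3642.
E[X] = 0.27·2.5 + 0.44·3.9 + 0.29·0.612903 = 2.56874.
E[X²] = 0.27·7.5 + 0.44·19.11 + 0.29·1.3642 = 10.829.
Var(X) = E[X²] − (E[X])² = 10.829 − 6.59844 = 4.23058.

4.2306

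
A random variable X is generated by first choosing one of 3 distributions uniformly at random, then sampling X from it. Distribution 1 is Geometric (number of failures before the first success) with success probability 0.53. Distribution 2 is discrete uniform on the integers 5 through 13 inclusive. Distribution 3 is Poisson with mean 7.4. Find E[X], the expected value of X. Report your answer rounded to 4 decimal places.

5.7623

Component means — 1: 0.886792; 2: 9; 3: 7.4.
E[X] = 0.333333·0.886792 + 0.333333·9 + 0.333333·7.4 = 5.76226.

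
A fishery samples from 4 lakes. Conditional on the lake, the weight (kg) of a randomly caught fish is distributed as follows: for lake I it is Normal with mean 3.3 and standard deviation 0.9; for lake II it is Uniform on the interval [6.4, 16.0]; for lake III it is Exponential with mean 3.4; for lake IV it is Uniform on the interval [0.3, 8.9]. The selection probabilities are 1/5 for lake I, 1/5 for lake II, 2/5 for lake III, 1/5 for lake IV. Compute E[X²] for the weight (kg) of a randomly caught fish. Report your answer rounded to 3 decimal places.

43.677

For each component E[X²] = Var + (mean)², giving I: 11.7; II: 133.12; III: 23.12; IV: 27.3233.
Overall E[X²] = 0.2·11.7 + 0.2·133.12 + 0.4·23.12 + 0.2·27.3233 = 43.6767.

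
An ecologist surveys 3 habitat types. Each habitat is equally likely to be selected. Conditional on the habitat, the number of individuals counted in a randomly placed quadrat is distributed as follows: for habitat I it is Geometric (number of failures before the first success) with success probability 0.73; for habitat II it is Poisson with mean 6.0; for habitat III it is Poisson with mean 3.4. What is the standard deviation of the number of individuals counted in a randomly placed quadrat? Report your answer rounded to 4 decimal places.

Per component, I: μ=0.369863, E[X²]=0.64346; II: μ=6, E[X²]=42; III: μ=3.4, E[X²]=14.96.
E[X] = 0.333333·0.369863 + 0.333333·6 + 0.333333·3.4 = 3.25662.
E[X²] = 0.333333·0.64346 + 0.333333·42 + 0.333333·14.96 = 19.2012.
Var(X) = E[X²] − (E[X])² = 19.2012 − 10.6056 = 8.59557.
SD(X) = √8.59557 = 2.93182.

2.9318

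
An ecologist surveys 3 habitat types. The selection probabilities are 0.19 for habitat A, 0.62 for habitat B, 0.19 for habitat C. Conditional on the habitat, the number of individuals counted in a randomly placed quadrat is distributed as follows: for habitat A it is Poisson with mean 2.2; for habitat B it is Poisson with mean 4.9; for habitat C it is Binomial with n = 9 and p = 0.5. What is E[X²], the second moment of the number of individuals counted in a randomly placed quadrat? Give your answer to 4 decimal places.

23.5368

For each component E[X²] = Var + (mean)², giving A: 7.04; B: 28.91; C: 22.5.
Overall E[X²] = 0.19·7.04 + 0.62·28.91 + 0.19·22.5 = 23.5368.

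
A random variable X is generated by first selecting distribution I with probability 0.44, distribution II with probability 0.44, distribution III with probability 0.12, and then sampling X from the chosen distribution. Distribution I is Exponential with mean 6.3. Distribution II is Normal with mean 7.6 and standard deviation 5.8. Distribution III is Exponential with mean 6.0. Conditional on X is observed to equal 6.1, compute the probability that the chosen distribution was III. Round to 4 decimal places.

Likelihoods f(6.1 | ·): I: 0.0602771; II: 0.0665209; III: 0.0602998.
Posterior ∝ prior × likelihood. Numerator for III: 0.12·0.0602998 = 0.00723598.
Normalizing constant: 0.44·0.0602771 + 0.44·0.0665209 + 0.12·0.0602998 = 0.0630271.
P(III | observation) = 0.00723598 / 0.0630271 = 0.114807.

0.1148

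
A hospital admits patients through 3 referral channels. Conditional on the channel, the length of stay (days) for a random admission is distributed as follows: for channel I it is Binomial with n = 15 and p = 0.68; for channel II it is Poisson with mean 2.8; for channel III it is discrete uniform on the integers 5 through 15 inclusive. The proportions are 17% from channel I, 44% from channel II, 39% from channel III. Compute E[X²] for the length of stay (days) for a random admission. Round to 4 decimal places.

For each component E[X²] = Var + (mean)², giving I: 107.304; II: 10.64; III: 110.
Overall E[X²] = 0.17·107.304 + 0.44·10.64 + 0.39·110 = 65.8233.

65.8233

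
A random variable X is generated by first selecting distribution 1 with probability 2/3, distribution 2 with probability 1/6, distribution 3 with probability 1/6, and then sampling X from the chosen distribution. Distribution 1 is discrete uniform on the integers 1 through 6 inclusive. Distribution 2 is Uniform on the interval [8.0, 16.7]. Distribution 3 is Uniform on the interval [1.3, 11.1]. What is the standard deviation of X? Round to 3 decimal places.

Per component, 1: μ=3.5, E[X²]=15.1667; 2: μ=12.35, E[X²]=158.83; 3: μ=6.2, E[X²]=46.4433.
E[X] = 0.666667·3.5 + 0.166667·12.35 + 0.166667·6.2 = 5.425.
E[X²] = 0.666667·15.1667 + 0.166667·158.83 + 0.166667·46.4433 = 44.3233.
Var(X) = E[X²] − (E[X])² = 44.3233 − 29.4306 = 14.8927.
SD(X) = √14.8927 = 3.85911.

3.859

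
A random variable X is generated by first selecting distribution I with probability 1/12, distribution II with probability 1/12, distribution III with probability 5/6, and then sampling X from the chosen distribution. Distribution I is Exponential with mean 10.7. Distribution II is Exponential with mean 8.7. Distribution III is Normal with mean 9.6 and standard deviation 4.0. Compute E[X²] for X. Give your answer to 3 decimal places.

For each component E[X²] = Var + (mean)², giving I: 228.98; II: 151.38; III: 108.16.
Overall E[X²] = 0.0833333·228.98 + 0.0833333·151.38 + 0.833333·108.16 = 121.83.

121.830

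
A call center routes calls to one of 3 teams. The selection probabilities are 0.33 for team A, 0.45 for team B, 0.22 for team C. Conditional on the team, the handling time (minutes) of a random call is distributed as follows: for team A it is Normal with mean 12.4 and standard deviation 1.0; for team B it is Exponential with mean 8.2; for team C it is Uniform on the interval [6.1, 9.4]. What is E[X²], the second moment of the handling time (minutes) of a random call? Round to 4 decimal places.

125.0002

For each component E[X²] = Var + (mean)², giving A: 154.76; B: 134.48; C: 60.97.
Overall E[X²] = 0.33·154.76 + 0.45·134.48 + 0.22·60.97 = 125.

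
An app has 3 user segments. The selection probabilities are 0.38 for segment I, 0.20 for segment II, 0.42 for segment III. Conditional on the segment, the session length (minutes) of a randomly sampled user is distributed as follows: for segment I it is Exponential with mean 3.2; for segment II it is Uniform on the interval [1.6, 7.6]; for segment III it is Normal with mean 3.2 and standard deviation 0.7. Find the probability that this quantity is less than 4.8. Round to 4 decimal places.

0.8172

Conditional on each segment, P(X < 4.8): I: 0.77687; II: 0.533333; III: 0.988865.
By total probability, P(X < 4.8) = 0.38·0.77687 + 0.2·0.533333 + 0.42·0.988865 = 0.8172.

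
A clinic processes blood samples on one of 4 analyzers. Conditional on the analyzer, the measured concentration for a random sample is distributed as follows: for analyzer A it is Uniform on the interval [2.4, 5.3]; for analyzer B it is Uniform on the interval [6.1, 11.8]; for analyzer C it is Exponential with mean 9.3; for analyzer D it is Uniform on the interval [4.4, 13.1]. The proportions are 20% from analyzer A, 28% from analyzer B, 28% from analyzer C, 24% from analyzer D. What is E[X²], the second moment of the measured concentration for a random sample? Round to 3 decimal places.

For each component E[X²] = Var + (mean)², giving A: 15.5233; B: 82.81; C: 172.98; D: 82.87.
Overall E[X²] = 0.2·15.5233 + 0.28·82.81 + 0.28·172.98 + 0.24·82.87 = 94.6147.

94.615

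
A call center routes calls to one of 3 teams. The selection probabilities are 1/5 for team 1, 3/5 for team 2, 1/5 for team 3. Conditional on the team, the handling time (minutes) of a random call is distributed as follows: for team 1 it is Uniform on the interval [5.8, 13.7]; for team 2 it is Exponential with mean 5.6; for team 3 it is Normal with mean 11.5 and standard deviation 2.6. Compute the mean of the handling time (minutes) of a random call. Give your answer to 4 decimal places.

7.6100

Component means — 1: 9.75; 2: 5.6; 3: 11.5.
E[X] = 0.2·9.75 + 0.6·5.6 + 0.2·11.5 = 7.61.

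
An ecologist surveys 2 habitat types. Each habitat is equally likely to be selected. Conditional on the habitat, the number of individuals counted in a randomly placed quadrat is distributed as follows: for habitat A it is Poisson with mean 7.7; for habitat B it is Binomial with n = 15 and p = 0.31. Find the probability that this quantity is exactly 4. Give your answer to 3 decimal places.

0.140

Conditional on each habitat, P(X = 4): A: 0.0663261; B: 0.212774.
By total probability, P(X = 4) = 0.5·0.0663261 + 0.5·0.212774 = 0.13955.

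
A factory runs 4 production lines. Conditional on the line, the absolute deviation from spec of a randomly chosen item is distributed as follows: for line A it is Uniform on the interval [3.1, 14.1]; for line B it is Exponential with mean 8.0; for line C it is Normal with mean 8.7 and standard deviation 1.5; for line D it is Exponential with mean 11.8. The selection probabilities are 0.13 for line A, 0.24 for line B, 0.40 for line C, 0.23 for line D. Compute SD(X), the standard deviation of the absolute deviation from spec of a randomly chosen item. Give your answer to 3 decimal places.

7.186

Per component, A: μ=8.6, E[X²]=84.0433; B: μ=8, E[X²]=128; C: μ=8.7, E[X²]=77.94; D: μ=11.8, E[X²]=278.48.
E[X] = 0.13·8.6 + 0.24·8 + 0.4·8.7 + 0.23·11.8 = 9.232.
E[X²] = 0.13·84.0433 + 0.24·128 + 0.4·77.94 + 0.23·278.48 = 136.872.
Var(X) = E[X²] − (E[X])² = 136.872 − 85.2298 = 51.6422.
SD(X) = √51.6422 = 7.18625.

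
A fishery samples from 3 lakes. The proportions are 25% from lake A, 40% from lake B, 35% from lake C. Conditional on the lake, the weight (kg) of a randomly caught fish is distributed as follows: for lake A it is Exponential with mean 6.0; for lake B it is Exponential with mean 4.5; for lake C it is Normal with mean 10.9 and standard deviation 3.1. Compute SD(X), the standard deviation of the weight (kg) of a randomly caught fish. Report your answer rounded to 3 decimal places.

Per component, A: μ=6, E[X²]=72; B: μ=4.5, E[X²]=40.5; C: μ=10.9, E[X²]=128.42.
E[X] = 0.25·6 + 0.4·4.5 + 0.35·10.9 = 7.115.
E[X²] = 0.25·72 + 0.4·40.5 + 0.35·128.42 = 79.147.
Var(X) = E[X²] − (E[X])² = 79.147 − 50.6232 = 28.5238.
SD(X) = √28.5238 = 5.34077.

5.341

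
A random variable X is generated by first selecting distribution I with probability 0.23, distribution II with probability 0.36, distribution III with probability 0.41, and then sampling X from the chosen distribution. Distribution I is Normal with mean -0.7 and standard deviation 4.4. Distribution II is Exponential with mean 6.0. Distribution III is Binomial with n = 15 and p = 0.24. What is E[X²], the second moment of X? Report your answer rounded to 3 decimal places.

36.921

For each component E[X²] = Var + (mean)², giving I: 19.85; II: 72; III: 15.696.
Overall E[X²] = 0.23·19.85 + 0.36·72 + 0.41·15.696 = 36.9209.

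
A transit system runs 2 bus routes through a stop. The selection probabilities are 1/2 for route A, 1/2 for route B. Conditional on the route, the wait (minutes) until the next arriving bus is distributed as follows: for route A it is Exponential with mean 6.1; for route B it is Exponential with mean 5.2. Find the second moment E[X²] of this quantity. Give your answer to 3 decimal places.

For each component E[X²] = Var + (mean)², giving A: 74.42; B: 54.08.
Overall E[X²] = 0.5·74.42 + 0.5·54.08 = 64.25.

64.250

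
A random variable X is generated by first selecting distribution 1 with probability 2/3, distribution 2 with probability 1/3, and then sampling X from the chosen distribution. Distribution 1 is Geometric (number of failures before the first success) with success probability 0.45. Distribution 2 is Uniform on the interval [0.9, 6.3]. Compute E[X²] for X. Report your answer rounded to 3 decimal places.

For each component E[X²] = Var + (mean)², giving 1: 4.20988; 2: 15.39.
Overall E[X²] = 0.666667·4.20988 + 0.333333·15.39 = 7.93658.

7.937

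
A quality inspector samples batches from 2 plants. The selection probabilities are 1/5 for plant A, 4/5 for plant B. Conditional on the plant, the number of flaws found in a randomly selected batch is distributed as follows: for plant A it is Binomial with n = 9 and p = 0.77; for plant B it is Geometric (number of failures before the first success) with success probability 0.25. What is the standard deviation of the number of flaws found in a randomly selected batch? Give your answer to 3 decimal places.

3.520

Per component, A: μ=6.93, E[X²]=49.6188; B: μ=3, E[X²]=21.
E[X] = 0.2·6.93 + 0.8·3 = 3.786.
E[X²] = 0.2·49.6188 + 0.8·21 = 26.7238.
Var(X) = E[X²] − (E[X])² = 26.7238 − 14.3338 = 12.39.
SD(X) = √12.39 = 3.51994.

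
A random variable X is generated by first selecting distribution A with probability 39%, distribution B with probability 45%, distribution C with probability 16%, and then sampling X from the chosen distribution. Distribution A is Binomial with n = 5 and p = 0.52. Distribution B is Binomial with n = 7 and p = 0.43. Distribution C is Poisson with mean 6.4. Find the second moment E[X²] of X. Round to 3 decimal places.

15.550

For each component E[X²] = Var + (mean)², giving A: 8.008; B: 10.7758; C: 47.36.
Overall E[X²] = 0.39·8.008 + 0.45·10.7758 + 0.16·47.36 = 15.5498.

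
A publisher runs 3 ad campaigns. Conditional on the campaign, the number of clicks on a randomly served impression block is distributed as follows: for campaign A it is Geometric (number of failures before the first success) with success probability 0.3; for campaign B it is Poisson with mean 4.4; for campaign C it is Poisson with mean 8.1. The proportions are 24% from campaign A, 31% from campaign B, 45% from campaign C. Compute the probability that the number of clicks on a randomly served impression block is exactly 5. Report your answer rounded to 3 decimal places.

0.104

Conditional on each campaign, P(X = 5): A: 0.050421; B: 0.168728; C: 0.088198.
By total probability, P(X = 5) = 0.24·0.050421 + 0.31·0.168728 + 0.45·0.088198 = 0.104096.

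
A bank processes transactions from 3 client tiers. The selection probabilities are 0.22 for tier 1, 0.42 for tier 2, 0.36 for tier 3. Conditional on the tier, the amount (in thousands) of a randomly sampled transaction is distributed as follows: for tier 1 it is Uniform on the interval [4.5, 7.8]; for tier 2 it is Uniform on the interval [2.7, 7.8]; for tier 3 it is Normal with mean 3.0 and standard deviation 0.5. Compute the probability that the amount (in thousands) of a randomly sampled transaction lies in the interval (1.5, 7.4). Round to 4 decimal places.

Conditional on each tier, P(1.5 < X < 7.4): 1: 0.878788; 2: 0.921569; 3: 0.99865.
By total probability, P(1.5 < X < 7.4) = 0.22·0.878788 + 0.42·0.921569 + 0.36·0.99865 = 0.939906.

0.9399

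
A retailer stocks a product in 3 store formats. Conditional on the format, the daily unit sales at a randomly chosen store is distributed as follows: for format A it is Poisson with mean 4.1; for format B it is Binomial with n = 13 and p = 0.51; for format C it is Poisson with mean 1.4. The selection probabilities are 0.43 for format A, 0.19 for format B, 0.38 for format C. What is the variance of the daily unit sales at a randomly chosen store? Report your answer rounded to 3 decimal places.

Per component, A: μ=4.1, E[X²]=20.91; B: μ=6.63, E[X²]=47.2056; C: μ=1.4, E[X²]=3.36.
E[X] = 0.43·4.1 + 0.19·6.63 + 0.38·1.4 = 3.5547.
E[X²] = 0.43·20.91 + 0.19·47.2056 + 0.38·3.36 = 19.2372.
Var(X) = E[X²] − (E[X])² = 19.2372 − 12.6359 = 6.60127.

6.601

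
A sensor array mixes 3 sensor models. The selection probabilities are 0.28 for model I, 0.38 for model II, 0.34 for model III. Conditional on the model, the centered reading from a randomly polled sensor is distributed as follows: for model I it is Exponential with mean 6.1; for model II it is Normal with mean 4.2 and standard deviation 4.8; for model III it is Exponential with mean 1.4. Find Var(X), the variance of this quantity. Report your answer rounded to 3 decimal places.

23.340

Per component, I: μ=6.1, E[X²]=74.42; II: μ=4.2, E[X²]=40.68; III: μ=1.4, E[X²]=3.92.
E[X] = 0.28·6.1 + 0.38·4.2 + 0.34·1.4 = 3.78.
E[X²] = 0.28·74.42 + 0.38·40.68 + 0.34·3.92 = 37.6288.
Var(X) = E[X²] − (E[X])² = 37.6288 − 14.2884 = 23.3404.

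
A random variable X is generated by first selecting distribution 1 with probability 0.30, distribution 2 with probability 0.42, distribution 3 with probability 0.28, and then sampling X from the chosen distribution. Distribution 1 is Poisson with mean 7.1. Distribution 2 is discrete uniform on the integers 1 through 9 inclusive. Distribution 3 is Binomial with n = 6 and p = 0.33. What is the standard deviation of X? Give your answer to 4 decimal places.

3.0219

Per component, 1: μ=7.1, E[X²]=57.51; 2: μ=5, E[X²]=31.6667; 3: μ=1.98, E[X²]=5.247.
E[X] = 0.3·7.1 + 0.42·5 + 0.28·1.98 = 4.7844.
E[X²] = 0.3·57.51 + 0.42·31.6667 + 0.28·5.247 = 32.0222.
Var(X) = E[X²] − (E[X])² = 32.0222 − 22.8905 = 9.13168.
SD(X) = √9.13168 = 3.02187.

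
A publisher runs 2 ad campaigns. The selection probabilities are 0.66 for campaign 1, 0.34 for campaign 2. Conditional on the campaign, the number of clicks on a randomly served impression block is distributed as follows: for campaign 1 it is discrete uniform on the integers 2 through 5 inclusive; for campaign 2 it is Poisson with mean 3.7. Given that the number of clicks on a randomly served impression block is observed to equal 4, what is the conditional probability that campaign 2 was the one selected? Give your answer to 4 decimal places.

Likelihoods P(X=4 | ·): 1: 0.25; 2: 0.193066.
Posterior ∝ prior × likelihood. Numerator for 2: 0.34·0.193066 = 0.0656425.
Normalizing constant: 0.66·0.25 + 0.34·0.193066 = 0.230642.
P(2 | observation) = 0.0656425 / 0.230642 = 0.284607.

0.2846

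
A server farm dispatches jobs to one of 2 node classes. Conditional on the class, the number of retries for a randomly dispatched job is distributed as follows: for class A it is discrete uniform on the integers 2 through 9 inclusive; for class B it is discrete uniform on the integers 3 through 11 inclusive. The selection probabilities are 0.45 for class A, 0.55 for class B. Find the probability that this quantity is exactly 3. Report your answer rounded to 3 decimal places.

0.117

Conditional on each class, P(X = 3): A: 0.125; B: 0.111111.
By total probability, P(X = 3) = 0.45·0.125 + 0.55·0.111111 = 0.117361.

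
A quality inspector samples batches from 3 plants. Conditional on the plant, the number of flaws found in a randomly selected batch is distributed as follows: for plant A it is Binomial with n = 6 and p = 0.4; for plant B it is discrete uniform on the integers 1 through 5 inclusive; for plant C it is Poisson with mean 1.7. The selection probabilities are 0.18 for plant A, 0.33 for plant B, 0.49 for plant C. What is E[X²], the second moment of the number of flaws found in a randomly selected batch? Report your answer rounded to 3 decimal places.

7.175

For each component E[X²] = Var + (mean)², giving A: 7.2; B: 11; C: 4.59.
Overall E[X²] = 0.18·7.2 + 0.33·11 + 0.49·4.59 = 7.1751.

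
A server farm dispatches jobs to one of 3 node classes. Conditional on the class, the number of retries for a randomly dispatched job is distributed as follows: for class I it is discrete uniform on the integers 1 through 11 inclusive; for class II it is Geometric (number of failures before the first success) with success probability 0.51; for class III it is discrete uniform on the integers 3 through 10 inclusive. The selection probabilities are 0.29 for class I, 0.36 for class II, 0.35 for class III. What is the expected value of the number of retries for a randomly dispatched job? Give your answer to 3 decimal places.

Component means — I: 6; II: 0.960784; III: 6.5.
E[X] = 0.29·6 + 0.36·0.960784 + 0.35·6.5 = 4.36088.

4.361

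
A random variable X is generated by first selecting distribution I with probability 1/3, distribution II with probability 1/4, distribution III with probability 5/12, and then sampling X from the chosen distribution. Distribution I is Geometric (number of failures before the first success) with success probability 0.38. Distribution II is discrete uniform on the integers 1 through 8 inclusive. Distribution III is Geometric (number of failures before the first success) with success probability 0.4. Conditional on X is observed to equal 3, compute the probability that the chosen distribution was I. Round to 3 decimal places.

0.310

Likelihoods P(X=3 | ·): I: 0.0905646; II: 0.125; III: 0.0864.
Posterior ∝ prior × likelihood. Numerator for I: 0.333333·0.0905646 = 0.0301882.
Normalizing constant: 0.333333·0.0905646 + 0.25·0.125 + 0.416667·0.0864 = 0.0974382.
P(I | observation) = 0.0301882 / 0.0974382 = 0.309819.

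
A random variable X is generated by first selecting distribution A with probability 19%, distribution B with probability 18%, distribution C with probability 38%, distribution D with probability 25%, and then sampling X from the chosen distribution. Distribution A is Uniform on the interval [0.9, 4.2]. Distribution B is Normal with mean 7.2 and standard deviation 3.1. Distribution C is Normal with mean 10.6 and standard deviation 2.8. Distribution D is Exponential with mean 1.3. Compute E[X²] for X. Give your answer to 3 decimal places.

For each component E[X²] = Var + (mean)², giving A: 7.41; B: 61.45; C: 120.2; D: 3.38.
Overall E[X²] = 0.19·7.41 + 0.18·61.45 + 0.38·120.2 + 0.25·3.38 = 58.9899.

58.990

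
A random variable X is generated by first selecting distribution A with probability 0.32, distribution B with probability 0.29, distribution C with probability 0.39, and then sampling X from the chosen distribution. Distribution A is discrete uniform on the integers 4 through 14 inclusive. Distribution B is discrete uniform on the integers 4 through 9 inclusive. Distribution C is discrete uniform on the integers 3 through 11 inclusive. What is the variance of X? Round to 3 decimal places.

7.753

Per component, A: μ=9, E[X²]=91; B: μ=6.5, E[X²]=45.1667; C: μ=7, E[X²]=55.6667.
E[X] = 0.32·9 + 0.29·6.5 + 0.39·7 = 7.495.
E[X²] = 0.32·91 + 0.29·45.1667 + 0.39·55.6667 = 63.9283.
Var(X) = E[X²] − (E[X])² = 63.9283 − 56.175 = 7.75331.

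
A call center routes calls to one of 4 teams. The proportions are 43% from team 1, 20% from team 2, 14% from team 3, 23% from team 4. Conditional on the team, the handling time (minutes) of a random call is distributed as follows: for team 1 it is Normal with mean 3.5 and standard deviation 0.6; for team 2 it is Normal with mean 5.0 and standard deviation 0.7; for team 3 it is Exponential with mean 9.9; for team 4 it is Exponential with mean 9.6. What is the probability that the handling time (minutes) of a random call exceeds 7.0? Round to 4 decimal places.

Conditional on each team, P(X > 7.0): 1: 2.71654e-09; 2: 0.00213737; 3: 0.493086; 4: 0.482311.
By total probability, P(X > 7.0) = 0.43·2.71654e-09 + 0.2·0.00213737 + 0.14·0.493086 + 0.23·0.482311 = 0.180391.

0.1804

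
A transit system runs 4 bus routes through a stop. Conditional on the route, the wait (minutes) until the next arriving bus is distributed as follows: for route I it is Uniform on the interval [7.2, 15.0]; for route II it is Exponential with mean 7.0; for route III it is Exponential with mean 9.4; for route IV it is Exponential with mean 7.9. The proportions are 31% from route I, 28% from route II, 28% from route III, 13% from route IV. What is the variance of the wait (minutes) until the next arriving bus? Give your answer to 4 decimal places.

50.8314

Per component, I: μ=11.1, E[X²]=128.28; II: μ=7, E[X²]=98; III: μ=9.4, E[X²]=176.72; IV: μ=7.9, E[X²]=124.82.
E[X] = 0.31·11.1 + 0.28·7 + 0.28·9.4 + 0.13·7.9 = 9.06.
E[X²] = 0.31·128.28 + 0.28·98 + 0.28·176.72 + 0.13·124.82 = 132.915.
Var(X) = E[X²] − (E[X])² = 132.915 − 82.0836 = 50.8314.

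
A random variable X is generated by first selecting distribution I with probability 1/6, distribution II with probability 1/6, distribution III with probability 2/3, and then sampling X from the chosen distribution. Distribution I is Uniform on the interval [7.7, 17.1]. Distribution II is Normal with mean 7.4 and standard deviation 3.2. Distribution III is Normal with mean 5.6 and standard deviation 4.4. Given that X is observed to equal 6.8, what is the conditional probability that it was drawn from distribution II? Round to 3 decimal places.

Likelihoods f(6.8 | ·): I: 0; II: 0.122497; III: 0.0873587.
Posterior ∝ prior × likelihood. Numerator for II: 0.166667·0.122497 = 0.0204162.
Normalizing constant: 0.166667·0 + 0.166667·0.122497 + 0.666667·0.0873587 = 0.0786553.
P(II | observation) = 0.0204162 / 0.0786553 = 0.259565.

0.260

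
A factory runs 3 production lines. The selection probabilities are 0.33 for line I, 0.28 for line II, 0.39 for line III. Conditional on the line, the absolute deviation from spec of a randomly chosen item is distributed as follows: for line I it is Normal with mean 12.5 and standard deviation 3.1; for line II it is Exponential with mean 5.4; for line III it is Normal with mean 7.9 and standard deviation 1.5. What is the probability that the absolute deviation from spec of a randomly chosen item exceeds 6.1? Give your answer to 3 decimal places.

0.759

Conditional on each line, P(X > 6.1): I: 0.980516; II: 0.323153; III: 0.88493.
By total probability, P(X > 6.1) = 0.33·0.980516 + 0.28·0.323153 + 0.39·0.88493 = 0.759176.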